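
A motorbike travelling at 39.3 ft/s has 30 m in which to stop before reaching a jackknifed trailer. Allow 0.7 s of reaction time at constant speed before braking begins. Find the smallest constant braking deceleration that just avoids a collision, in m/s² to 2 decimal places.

39.3 ft/s × 0.3048 = 11.9786 m/s.
Distance covered during reaction = 11.9786 × 0.7 = 8.385 m.
Distance available for braking: 30 − 8.385 = 21.615 m.
v² = 2a·d ⇒ a = v²/(2d) = 11.9786² / (2 × 21.615) = 143.487 / 43.230 = 3.3192 m/s².

Required deceleration ≈ 3.32 m/s²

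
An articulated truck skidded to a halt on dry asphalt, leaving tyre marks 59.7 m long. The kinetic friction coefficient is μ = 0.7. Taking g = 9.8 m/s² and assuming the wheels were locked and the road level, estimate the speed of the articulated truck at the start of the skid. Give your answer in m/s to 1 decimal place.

Deceleration a = μg = 0.7 × 9.8 = 6.860 m/s².
v = √(2a·d) = √(2 × 6.860 × 59.7) = √819.084 = 28.6196 m/s.

Initial speed ≈ 28.6 m/s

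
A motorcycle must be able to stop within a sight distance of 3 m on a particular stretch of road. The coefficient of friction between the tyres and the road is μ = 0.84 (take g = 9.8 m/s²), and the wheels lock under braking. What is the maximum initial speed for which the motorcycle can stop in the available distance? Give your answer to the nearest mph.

Maximum speed ≈ 16 mph

a = μg = 0.84 × 9.8 = 8.232 m/s².
v²/(2a) = d ⇒ v = √(2 × 8.232 × 3) = √49.39 = 7.0278 m/s.
7.0278 m/s ÷ 0.44704 = 15.721 mph.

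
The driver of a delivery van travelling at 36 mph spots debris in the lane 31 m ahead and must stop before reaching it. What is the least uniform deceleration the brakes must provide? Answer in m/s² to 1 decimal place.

36 mph × 0.44704 = 16.0934 m/s.
v² = 2a·d ⇒ a = v²/(2d) = 16.0934² / (2 × 31.000) = 258.998 / 62.000 = 4.1774 m/s².

Required deceleration ≈ 4.2 m/s²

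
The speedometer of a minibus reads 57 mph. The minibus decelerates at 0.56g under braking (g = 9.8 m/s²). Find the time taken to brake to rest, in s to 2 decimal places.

Braking time ≈ 4.64 s

57 mph × 0.44704 = 25.4813 m/s.
a = 0.56 × 9.8 = 5.488 m/s².
Braking time = v/a = 25.4813 / 5.488 = 4.643 s.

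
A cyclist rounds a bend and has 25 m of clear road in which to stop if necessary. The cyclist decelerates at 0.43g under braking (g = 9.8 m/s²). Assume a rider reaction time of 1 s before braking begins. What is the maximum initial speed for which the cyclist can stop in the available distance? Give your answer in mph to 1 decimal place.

Maximum speed ≈ 24.4 mph

a = 0.43 × 9.8 = 4.214 m/s².
Stopping distance: v·t_r + v²/(2a) = 25 with t_r = 1 s and a = 4.214 m/s².
So v² + 8.428 v − 210.70 = 0.
Positive root: v = −a·t_r + √((a·t_r)² + 2a·d) = −4.214 + √(17.758 + 210.70) = 10.9008 m/s.
10.9008 m/s ÷ 0.44704 = 24.384 mph.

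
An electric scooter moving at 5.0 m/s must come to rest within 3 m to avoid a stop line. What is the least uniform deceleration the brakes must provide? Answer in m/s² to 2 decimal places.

v² = 2a·d ⇒ a = v²/(2d) = 5.0000² / (2 × 3.000) = 25.000 / 6.000 = 4.1667 m/s².

Required deceleration ≈ 4.17 m/s²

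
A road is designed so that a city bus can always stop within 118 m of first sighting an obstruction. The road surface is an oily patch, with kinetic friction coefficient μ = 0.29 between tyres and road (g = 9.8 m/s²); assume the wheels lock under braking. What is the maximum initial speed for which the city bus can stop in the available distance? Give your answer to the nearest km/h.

Maximum speed ≈ 93 km/h

a = μg = 0.29 × 9.8 = 2.842 m/s².
v²/(2a) = d ⇒ v = √(2 × 2.842 × 118) = √670.71 = 25.8981 m/s.
25.8981 m/s × 3.6 = 93.233 km/h.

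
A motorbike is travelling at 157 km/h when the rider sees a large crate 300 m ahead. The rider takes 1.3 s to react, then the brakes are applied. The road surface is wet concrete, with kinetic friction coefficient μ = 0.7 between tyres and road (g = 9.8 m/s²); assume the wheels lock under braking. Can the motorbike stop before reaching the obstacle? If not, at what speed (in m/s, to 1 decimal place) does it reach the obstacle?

157 km/h ÷ 3.6 = 43.6111 m/s.
a = μg = 0.7 × 9.8 = 6.860 m/s².
Reaction distance = 43.6111 × 1.3 = 56.694 m.
Braking distance = v²/(2a) = 1901.928 / 13.720 = 138.624 m.
Total stopping distance = 56.694 + 138.624 = 195.318 m, vs 300 m available — it stops with 300 − 195.318 = 104.682 m to spare.

Yes — it stops about 104.7 m short of the obstacle, so it never reaches it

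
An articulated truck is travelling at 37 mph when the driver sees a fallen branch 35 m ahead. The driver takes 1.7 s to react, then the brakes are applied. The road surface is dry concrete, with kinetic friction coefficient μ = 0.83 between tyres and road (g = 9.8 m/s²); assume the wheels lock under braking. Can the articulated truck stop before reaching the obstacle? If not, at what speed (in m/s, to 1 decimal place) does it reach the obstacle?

37 mph × 0.44704 = 16.5405 m/s.
a = μg = 0.83 × 9.8 = 8.134 m/s².
Reaction distance = 16.5405 × 1.7 = 28.119 m.
Braking distance needed to stop: v²/(2a) = 273.588 / 16.268 = 16.818 m, so total needed = 28.119 + 16.818 = 44.937 m > 35 m — it cannot stop.
Distance remaining when braking begins: 35 − 28.119 = 6.881 m.
v² = v₀² − 2a·d = 273.588 − 2 × 8.134 × 6.881 = 161.648 m²/s².
v = √161.648 = 12.714 m/s.

No — it strikes the obstacle at 12.7 m/s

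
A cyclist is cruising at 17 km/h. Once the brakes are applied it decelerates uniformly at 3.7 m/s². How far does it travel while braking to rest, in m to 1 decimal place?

Braking distance ≈ 3.0 m

17 km/h ÷ 3.6 = 4.7222 m/s.
Braking distance = v²/(2a) = 4.7222² / (2 × 3.700) = 22.299 / 7.400 = 3.013 m.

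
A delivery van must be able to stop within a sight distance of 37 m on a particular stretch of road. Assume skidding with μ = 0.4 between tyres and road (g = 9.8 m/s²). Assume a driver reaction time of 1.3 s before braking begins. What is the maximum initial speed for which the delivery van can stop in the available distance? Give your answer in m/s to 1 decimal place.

a = μg = 0.4 × 9.8 = 3.920 m/s².
Stopping distance: v·t_r + v²/(2a) = 37 with t_r = 1.3 s and a = 3.920 m/s².
So v² + 10.192 v − 290.08 = 0.
Positive root: v = −a·t_r + √((a·t_r)² + 2a·d) = −5.096 + √(25.969 + 290.08) = 12.6818 m/s.

Maximum speed ≈ 12.7 m/s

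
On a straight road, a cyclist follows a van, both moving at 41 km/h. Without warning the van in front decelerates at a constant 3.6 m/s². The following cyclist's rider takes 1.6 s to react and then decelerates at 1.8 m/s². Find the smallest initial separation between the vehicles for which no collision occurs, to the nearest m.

Minimum gap ≈ 36 m

41 km/h ÷ 3.6 = 11.3889 m/s.
Leader travels v²/(2a_L) = 129.707 / 7.200 = 18.015 m before stopping.
Follower covers v·t_r = 11.3889 × 1.6 = 18.222 m while reacting, then v²/(2a_F) = 129.707 / 3.600 = 36.030 m while braking, for a total of 18.222 + 36.030 = 54.252 m.
Since a_F ≤ a_L and the follower starts braking later, the follower is never slower than the leader, so the closest approach is when both have stopped.
Minimum gap = 54.252 − 18.015 = 36.237 m.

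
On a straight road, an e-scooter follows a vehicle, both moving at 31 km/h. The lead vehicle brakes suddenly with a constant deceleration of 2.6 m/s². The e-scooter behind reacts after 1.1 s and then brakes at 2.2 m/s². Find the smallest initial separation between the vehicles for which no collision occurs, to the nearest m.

Minimum gap ≈ 12 m

31 km/h ÷ 3.6 = 8.6111 m/s.
Leader travels v²/(2a_L) = 74.151 / 5.200 = 14.260 m before stopping.
Follower covers v·t_r = 8.6111 × 1.1 = 9.472 m while reacting, then v²/(2a_F) = 74.151 / 4.400 = 16.852 m while braking, for a total of 9.472 + 16.852 = 26.324 m.
Since a_F ≤ a_L and the follower starts braking later, the follower is never slower than the leader, so the closest approach is when both have stopped.
Minimum gap = 26.324 − 14.260 = 12.064 m.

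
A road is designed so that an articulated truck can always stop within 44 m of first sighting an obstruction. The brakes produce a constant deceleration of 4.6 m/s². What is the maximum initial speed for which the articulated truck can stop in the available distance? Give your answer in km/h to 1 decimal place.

Maximum speed ≈ 72.4 km/h

v²/(2a) = d ⇒ v = √(2 × 4.600 × 44) = √404.80 = 20.1196 m/s.
20.1196 m/s × 3.6 = 72.431 km/h.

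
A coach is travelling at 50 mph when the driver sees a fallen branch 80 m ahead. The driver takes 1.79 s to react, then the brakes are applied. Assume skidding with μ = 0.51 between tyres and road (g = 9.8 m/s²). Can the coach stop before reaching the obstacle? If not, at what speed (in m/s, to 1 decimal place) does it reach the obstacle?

50 mph × 0.44704 = 22.3520 m/s.
a = μg = 0.51 × 9.8 = 4.998 m/s².
Reaction distance = 22.3520 × 1.79 = 40.010 m.
Braking distance needed to stop: v²/(2a) = 499.612 / 9.996 = 49.981 m, so total needed = 40.010 + 49.981 = 89.991 m > 80 m — it cannot stop.
Distance remaining when braking begins: 80 − 40.010 = 39.990 m.
v² = v₀² − 2a·d = 499.612 − 2 × 4.998 × 39.990 = 99.872 m²/s².
v = √99.872 = 9.994 m/s.

No — it strikes the obstacle at 10.0 m/s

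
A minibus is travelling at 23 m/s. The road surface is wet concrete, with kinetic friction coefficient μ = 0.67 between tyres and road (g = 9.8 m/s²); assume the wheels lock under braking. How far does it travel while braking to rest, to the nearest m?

Braking distance ≈ 40 m

a = μg = 0.67 × 9.8 = 6.566 m/s².
Braking distance = v²/(2a) = 23.0000² / (2 × 6.566) = 529.000 / 13.132 = 40.283 m.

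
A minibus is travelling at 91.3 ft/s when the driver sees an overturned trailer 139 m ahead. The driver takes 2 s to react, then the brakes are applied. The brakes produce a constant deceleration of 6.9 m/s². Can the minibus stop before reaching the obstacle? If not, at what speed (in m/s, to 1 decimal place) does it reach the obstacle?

91.3 ft/s × 0.3048 = 27.8282 m/s.
Reaction distance = 27.8282 × 2 = 55.656 m.
Braking distance = v²/(2a) = 774.409 / 13.800 = 56.117 m.
Total stopping distance = 55.656 + 56.117 = 111.773 m, vs 139 m available — it stops with 139 − 111.773 = 27.227 m to spare.

Yes — it stops about 27.2 m short of the obstacle, so it never reaches it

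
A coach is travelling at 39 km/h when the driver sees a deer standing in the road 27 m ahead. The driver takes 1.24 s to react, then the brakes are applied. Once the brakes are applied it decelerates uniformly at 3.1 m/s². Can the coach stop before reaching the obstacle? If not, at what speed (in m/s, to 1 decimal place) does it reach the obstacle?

39 km/h ÷ 3.6 = 10.8333 m/s.
Reaction distance = 10.8333 × 1.24 = 13.433 m.
Braking distance needed to stop: v²/(2a) = 117.360 / 6.200 = 18.929 m, so total needed = 13.433 + 18.929 = 32.362 m > 27 m — it cannot stop.
Distance remaining when braking begins: 27 − 13.433 = 13.567 m.
v² = v₀² − 2a·d = 117.360 − 2 × 3.100 × 13.567 = 33.245 m²/s².
v = √33.245 = 5.766 m/s.

No — it strikes the obstacle at 5.8 m/s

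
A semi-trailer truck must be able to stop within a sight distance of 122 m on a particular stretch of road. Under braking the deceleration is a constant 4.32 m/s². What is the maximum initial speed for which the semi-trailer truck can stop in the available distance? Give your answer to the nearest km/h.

Maximum speed ≈ 117 km/h

v²/(2a) = d ⇒ v = √(2 × 4.320 × 122) = √1054.08 = 32.4666 m/s.
32.4666 m/s × 3.6 = 116.880 km/h.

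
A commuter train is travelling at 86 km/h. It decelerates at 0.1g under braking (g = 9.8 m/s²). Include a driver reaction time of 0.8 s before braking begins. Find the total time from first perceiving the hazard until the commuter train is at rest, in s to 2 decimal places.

86 km/h ÷ 3.6 = 23.8889 m/s.
a = 0.1 × 9.8 = 0.980 m/s².
Braking time = v/a = 23.8889 / 0.980 = 24.376 s.
Total = 0.8 + 24.376 = 25.176 s.

Total time ≈ 25.18 s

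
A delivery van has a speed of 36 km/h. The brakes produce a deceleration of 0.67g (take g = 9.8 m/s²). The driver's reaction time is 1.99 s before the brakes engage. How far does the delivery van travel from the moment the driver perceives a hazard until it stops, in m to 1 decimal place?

Total stopping distance ≈ 27.5 m

36 km/h ÷ 3.6 = 10.0000 m/s.
a = 0.67 × 9.8 = 6.566 m/s².
Reaction distance = v·t_r = 10.0000 × 1.99 = 19.900 m.
Braking distance = v²/(2a) = 10.0000² / (2 × 6.566) = 100.000 / 13.132 = 7.615 m.
Total = 19.900 + 7.615 = 27.515 m.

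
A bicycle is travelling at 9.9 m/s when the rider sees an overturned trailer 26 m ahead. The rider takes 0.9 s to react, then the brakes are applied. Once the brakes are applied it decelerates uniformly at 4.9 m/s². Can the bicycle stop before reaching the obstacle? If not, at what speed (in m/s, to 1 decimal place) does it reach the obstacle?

Yes — it stops about 7.1 m short of the obstacle, so it never reaches it

Reaction distance = 9.9000 × 0.9 = 8.910 m.
Braking distance = v²/(2a) = 98.010 / 9.800 = 10.001 m.
Total stopping distance = 8.910 + 10.001 = 18.911 m, vs 26 m available — it stops with 26 − 18.911 = 7.089 m to spare.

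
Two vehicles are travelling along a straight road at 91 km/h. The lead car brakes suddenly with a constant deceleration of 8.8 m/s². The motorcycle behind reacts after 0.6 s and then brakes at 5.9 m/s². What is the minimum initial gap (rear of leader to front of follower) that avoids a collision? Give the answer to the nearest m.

Minimum gap ≈ 33 m

91 km/h ÷ 3.6 = 25.2778 m/s.
Leader travels v²/(2a_L) = 638.967 / 17.600 = 36.305 m before stopping.
Follower covers v·t_r = 25.2778 × 0.6 = 15.167 m while reacting, then v²/(2a_F) = 638.967 / 11.800 = 54.150 m while braking, for a total of 15.167 + 54.150 = 69.317 m.
Since a_F ≤ a_L and the follower starts braking later, the follower is never slower than the leader, so the closest approach is when both have stopped.
Minimum gap = 69.317 − 36.305 = 33.012 m.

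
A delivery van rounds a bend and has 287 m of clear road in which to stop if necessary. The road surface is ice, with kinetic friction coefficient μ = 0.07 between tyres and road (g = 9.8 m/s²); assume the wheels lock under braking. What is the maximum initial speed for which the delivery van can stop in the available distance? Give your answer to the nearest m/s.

Maximum speed ≈ 20 m/s

a = μg = 0.07 × 9.8 = 0.686 m/s².
v²/(2a) = d ⇒ v = √(2 × 0.686 × 287) = √393.76 = 19.8434 m/s.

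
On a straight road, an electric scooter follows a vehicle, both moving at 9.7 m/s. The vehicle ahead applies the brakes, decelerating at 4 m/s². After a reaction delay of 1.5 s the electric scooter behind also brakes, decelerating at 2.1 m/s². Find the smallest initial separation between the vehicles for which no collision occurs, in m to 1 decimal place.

Minimum gap ≈ 25.2 m

Leader travels v²/(2a_L) = 94.090 / 8.000 = 11.761 m before stopping.
Follower covers v·t_r = 9.7000 × 1.5 = 14.550 m while reacting, then v²/(2a_F) = 94.090 / 4.200 = 22.402 m while braking, for a total of 14.550 + 22.402 = 36.952 m.
Since a_F ≤ a_L and the follower starts braking later, the follower is never slower than the leader, so the closest approach is when both have stopped.
Minimum gap = 36.952 − 11.761 = 25.191 m.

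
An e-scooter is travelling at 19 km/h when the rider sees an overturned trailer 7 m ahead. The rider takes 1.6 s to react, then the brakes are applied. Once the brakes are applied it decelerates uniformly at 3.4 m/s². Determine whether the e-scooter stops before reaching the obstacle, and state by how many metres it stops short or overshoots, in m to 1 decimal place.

19 km/h ÷ 3.6 = 5.2778 m/s.
Reaction distance = 5.2778 × 1.6 = 8.444 m.
Braking distance = v²/(2a) = 27.855 / 6.800 = 4.096 m.
Total stopping distance = 8.444 + 4.096 = 12.540 m, vs 7 m available — it cannot stop in time and overshoots by 12.540 − 7 = 5.540 m.

No — it overshoots by 5.5 m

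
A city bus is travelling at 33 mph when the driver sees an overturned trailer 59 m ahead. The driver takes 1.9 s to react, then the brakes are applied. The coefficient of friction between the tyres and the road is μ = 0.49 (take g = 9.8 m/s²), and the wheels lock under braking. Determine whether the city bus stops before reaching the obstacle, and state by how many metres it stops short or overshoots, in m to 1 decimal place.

33 mph × 0.44704 = 14.7523 m/s.
a = μg = 0.49 × 9.8 = 4.802 m/s².
Reaction distance = 14.7523 × 1.9 = 28.029 m.
Braking distance = v²/(2a) = 217.630 / 9.604 = 22.660 m.
Total stopping distance = 28.029 + 22.660 = 50.689 m, vs 59 m available — it stops with 59 − 50.689 = 8.311 m to spare.

Yes — it stops 8.3 m short of the obstacle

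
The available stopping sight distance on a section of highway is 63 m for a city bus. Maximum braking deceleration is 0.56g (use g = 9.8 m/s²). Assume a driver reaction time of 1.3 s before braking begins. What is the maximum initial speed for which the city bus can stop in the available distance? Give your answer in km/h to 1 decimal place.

Maximum speed ≈ 72.4 km/h

a = 0.56 × 9.8 = 5.488 m/s².
Stopping distance: v·t_r + v²/(2a) = 63 with t_r = 1.3 s and a = 5.488 m/s².
So v² + 14.269 v − 691.49 = 0.
Positive root: v = −a·t_r + √((a·t_r)² + 2a·d) = −7.134 + √(50.894 + 691.49) = 20.1127 m/s.
20.1127 m/s × 3.6 = 72.406 km/h.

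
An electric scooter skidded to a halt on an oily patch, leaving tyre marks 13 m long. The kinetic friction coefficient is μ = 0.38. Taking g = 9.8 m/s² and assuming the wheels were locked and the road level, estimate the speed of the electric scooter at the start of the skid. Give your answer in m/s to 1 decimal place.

Deceleration a = μg = 0.38 × 9.8 = 3.724 m/s².
v = √(2a·d) = √(2 × 3.724 × 13) = √96.824 = 9.8399 m/s.

Initial speed ≈ 9.8 m/s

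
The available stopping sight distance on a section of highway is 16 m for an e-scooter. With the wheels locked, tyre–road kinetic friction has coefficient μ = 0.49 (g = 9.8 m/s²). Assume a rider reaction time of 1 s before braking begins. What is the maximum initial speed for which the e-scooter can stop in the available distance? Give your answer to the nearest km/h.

Maximum speed ≈ 31 km/h

a = μg = 0.49 × 9.8 = 4.802 m/s².
Stopping distance: v·t_r + v²/(2a) = 16 with t_r = 1 s and a = 4.802 m/s².
So v² + 9.604 v − 153.66 = 0.
Positive root: v = −a·t_r + √((a·t_r)² + 2a·d) = −4.802 + √(23.059 + 153.66) = 8.4916 m/s.
8.4916 m/s × 3.6 = 30.570 km/h.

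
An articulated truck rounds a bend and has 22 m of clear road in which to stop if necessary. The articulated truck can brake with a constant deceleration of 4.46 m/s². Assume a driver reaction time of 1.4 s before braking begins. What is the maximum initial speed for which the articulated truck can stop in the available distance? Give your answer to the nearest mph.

Maximum speed ≈ 20 mph

Stopping distance: v·t_r + v²/(2a) = 22 with t_r = 1.4 s and a = 4.460 m/s².
So v² + 12.488 v − 196.24 = 0.
Positive root: v = −a·t_r + √((a·t_r)² + 2a·d) = −6.244 + √(38.988 + 196.24) = 9.0931 m/s.
9.0931 m/s ÷ 0.44704 = 20.341 mph.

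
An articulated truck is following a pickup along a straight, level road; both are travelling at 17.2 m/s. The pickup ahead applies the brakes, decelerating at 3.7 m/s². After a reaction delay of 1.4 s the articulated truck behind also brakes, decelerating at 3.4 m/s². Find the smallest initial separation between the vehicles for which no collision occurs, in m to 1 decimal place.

Leader travels v²/(2a_L) = 295.840 / 7.400 = 39.978 m before stopping.
Follower covers v·t_r = 17.2000 × 1.4 = 24.080 m while reacting, then v²/(2a_F) = 295.840 / 6.800 = 43.506 m while braking, for a total of 24.080 + 43.506 = 67.586 m.
Since a_F ≤ a_L and the follower starts braking later, the follower is never slower than the leader, so the closest approach is when both have stopped.
Minimum gap = 67.586 − 39.978 = 27.608 m.

Minimum gap ≈ 27.6 m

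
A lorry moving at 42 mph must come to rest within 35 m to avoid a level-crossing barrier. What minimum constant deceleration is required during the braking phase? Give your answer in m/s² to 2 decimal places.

42 mph × 0.44704 = 18.7757 m/s.
v² = 2a·d ⇒ a = v²/(2d) = 18.7757² / (2 × 35.000) = 352.527 / 70.000 = 5.0361 m/s².

Required deceleration ≈ 5.04 m/s²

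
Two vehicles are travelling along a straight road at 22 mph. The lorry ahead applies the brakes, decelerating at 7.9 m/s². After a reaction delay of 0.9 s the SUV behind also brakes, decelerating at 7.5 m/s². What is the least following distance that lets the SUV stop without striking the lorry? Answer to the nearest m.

22 mph × 0.44704 = 9.8349 m/s.
Leader travels v²/(2a_L) = 96.725 / 15.800 = 6.122 m before stopping.
Follower covers v·t_r = 9.8349 × 0.9 = 8.851 m while reacting, then v²/(2a_F) = 96.725 / 15.000 = 6.448 m while braking, for a total of 8.851 + 6.448 = 15.299 m.
Since a_F ≤ a_L and the follower starts braking later, the follower is never slower than the leader, so the closest approach is when both have stopped.
Minimum gap = 15.299 − 6.122 = 9.177 m.

Minimum gap ≈ 9 m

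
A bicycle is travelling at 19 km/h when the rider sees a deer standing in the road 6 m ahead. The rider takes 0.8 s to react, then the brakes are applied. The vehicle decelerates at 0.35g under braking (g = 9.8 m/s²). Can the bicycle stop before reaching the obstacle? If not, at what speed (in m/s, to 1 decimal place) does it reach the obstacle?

No — it strikes the obstacle at 4.0 m/s

19 km/h ÷ 3.6 = 5.2778 m/s.
a = 0.35 × 9.8 = 3.430 m/s².
Reaction distance = 5.2778 × 0.8 = 4.222 m.
Braking distance needed to stop: v²/(2a) = 27.855 / 6.860 = 4.060 m, so total needed = 4.222 + 4.060 = 8.282 m > 6 m — it cannot stop.
Distance remaining when braking begins: 6 − 4.222 = 1.778 m.
v² = v₀² − 2a·d = 27.855 − 2 × 3.430 × 1.778 = 15.658 m²/s².
v = √15.658 = 3.957 m/s.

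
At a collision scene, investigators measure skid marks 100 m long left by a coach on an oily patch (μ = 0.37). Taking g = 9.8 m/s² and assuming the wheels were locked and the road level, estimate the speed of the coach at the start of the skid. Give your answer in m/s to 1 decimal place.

Initial speed ≈ 26.9 m/s

Deceleration a = μg = 0.37 × 9.8 = 3.626 m/s².
v = √(2a·d) = √(2 × 3.626 × 100) = √725.200 = 26.9295 m/s.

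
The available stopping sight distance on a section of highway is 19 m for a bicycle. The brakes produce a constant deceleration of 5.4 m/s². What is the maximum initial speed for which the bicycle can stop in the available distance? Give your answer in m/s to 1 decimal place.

v²/(2a) = d ⇒ v = √(2 × 5.400 × 19) = √205.20 = 14.3248 m/s.

Maximum speed ≈ 14.3 m/s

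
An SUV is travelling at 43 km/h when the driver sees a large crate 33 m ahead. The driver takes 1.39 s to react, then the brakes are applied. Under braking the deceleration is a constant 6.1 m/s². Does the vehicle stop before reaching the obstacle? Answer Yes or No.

43 km/h ÷ 3.6 = 11.9444 m/s.
Reaction distance = 11.9444 × 1.39 = 16.603 m.
Braking distance = v²/(2a) = 142.669 / 12.200 = 11.694 m.
Total stopping distance = 16.603 + 11.694 = 28.297 m, vs 33 m available — it stops with 33 − 28.297 = 4.703 m to spare.

Yes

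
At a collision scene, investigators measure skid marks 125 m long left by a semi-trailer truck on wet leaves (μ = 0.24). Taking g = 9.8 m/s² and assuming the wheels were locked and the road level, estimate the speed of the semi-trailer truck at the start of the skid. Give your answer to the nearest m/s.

Initial speed ≈ 24 m/s

Deceleration a = μg = 0.24 × 9.8 = 2.352 m/s².
v = √(2a·d) = √(2 × 2.352 × 125) = √588.000 = 24.2487 m/s.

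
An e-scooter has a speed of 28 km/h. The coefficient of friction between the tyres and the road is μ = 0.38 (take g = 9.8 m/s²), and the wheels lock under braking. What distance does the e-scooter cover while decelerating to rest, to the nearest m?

28 km/h ÷ 3.6 = 7.7778 m/s.
a = μg = 0.38 × 9.8 = 3.724 m/s².
Braking distance = v²/(2a) = 7.7778² / (2 × 3.724) = 60.494 / 7.448 = 8.122 m.

Braking distance ≈ 8 m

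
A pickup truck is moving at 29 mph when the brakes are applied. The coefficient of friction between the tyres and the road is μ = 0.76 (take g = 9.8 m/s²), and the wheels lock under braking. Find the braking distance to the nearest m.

Braking distance ≈ 11 m

29 mph × 0.44704 = 12.9642 m/s.
a = μg = 0.76 × 9.8 = 7.448 m/s².
Braking distance = v²/(2a) = 12.9642² / (2 × 7.448) = 168.070 / 14.896 = 11.283 m.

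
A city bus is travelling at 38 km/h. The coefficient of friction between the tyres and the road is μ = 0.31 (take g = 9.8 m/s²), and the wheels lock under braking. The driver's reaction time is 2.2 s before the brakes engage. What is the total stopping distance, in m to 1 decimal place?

Total stopping distance ≈ 41.6 m

38 km/h ÷ 3.6 = 10.5556 m/s.
a = μg = 0.31 × 9.8 = 3.038 m/s².
Reaction distance = v·t_r = 10.5556 × 2.2 = 23.222 m.
Braking distance = v²/(2a) = 10.5556² / (2 × 3.038) = 111.421 / 6.076 = 18.338 m.
Total = 23.222 + 18.338 = 41.560 m.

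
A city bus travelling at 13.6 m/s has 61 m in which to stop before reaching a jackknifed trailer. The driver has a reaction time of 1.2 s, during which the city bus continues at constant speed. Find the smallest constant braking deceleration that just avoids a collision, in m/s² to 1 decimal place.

Required deceleration ≈ 2.1 m/s²

Distance covered during reaction = 13.6000 × 1.2 = 16.320 m.
Distance available for braking: 61 − 16.320 = 44.680 m.
v² = 2a·d ⇒ a = v²/(2d) = 13.6000² / (2 × 44.680) = 184.960 / 89.360 = 2.0698 m/s².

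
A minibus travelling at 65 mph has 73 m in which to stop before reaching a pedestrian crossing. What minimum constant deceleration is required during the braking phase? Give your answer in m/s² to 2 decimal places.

65 mph × 0.44704 = 29.0576 m/s.
v² = 2a·d ⇒ a = v²/(2d) = 29.0576² / (2 × 73.000) = 844.344 / 146.000 = 5.7832 m/s².

Required deceleration ≈ 5.78 m/s²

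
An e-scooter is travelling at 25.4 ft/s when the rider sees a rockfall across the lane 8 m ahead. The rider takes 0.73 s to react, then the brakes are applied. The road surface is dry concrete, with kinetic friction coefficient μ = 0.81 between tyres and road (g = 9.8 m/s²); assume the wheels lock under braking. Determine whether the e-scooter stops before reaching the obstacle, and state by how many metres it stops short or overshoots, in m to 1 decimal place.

No — it overshoots by 1.4 m

25.4 ft/s × 0.3048 = 7.7419 m/s.
a = μg = 0.81 × 9.8 = 7.938 m/s².
Reaction distance = 7.7419 × 0.73 = 5.652 m.
Braking distance = v²/(2a) = 59.937 / 15.876 = 3.775 m.
Total stopping distance = 5.652 + 3.775 = 9.427 m, vs 8 m available — it cannot stop in time and overshoots by 9.427 − 8 = 1.427 m.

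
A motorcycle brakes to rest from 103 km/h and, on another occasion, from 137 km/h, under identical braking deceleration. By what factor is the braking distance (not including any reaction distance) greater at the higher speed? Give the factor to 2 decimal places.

Braking distance d = v²/(2a), so with a fixed, d ∝ v².
Factor = (137/103)² = 1.3301² = 1.7692.

Factor ≈ 1.77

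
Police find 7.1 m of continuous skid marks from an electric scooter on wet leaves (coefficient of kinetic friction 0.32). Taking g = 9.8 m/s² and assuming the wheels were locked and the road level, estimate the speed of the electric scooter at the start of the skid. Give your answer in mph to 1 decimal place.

Deceleration a = μg = 0.32 × 9.8 = 3.136 m/s².
v = √(2a·d) = √(2 × 3.136 × 7.1) = √44.531 = 6.6732 m/s.
= 6.6732 ÷ 0.44704 = 14.928 mph.

Initial speed ≈ 14.9 mph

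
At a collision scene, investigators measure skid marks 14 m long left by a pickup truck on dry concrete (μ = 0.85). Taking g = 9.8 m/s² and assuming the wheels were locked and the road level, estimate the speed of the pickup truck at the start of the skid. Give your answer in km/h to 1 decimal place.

Initial speed ≈ 55.0 km/h

Deceleration a = μg = 0.85 × 9.8 = 8.330 m/s².
v = √(2a·d) = √(2 × 8.330 × 14) = √233.240 = 15.2722 m/s.
= 15.2722 × 3.6 = 54.980 km/h.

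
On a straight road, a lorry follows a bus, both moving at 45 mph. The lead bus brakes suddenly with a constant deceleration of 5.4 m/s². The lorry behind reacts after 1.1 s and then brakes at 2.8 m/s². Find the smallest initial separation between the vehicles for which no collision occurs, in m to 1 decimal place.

45 mph × 0.44704 = 20.1168 m/s.
Leader travels v²/(2a_L) = 404.686 / 10.800 = 37.471 m before stopping.
Follower covers v·t_r = 20.1168 × 1.1 = 22.128 m while reacting, then v²/(2a_F) = 404.686 / 5.600 = 72.265 m while braking, for a total of 22.128 + 72.265 = 94.393 m.
Since a_F ≤ a_L and the follower starts braking later, the follower is never slower than the leader, so the closest approach is when both have stopped.
Minimum gap = 94.393 − 37.471 = 56.922 m.

Minimum gap ≈ 56.9 m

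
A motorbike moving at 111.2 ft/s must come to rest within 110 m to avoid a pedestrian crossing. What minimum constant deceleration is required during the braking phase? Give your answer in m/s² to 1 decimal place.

Required deceleration ≈ 5.2 m/s²

111.2 ft/s × 0.3048 = 33.8938 m/s.
v² = 2a·d ⇒ a = v²/(2d) = 33.8938² / (2 × 110.000) = 1148.790 / 220.000 = 5.2218 m/s².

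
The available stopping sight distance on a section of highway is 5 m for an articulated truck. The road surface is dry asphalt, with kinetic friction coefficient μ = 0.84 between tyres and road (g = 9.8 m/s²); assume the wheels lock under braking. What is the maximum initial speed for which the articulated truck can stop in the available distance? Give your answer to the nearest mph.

Maximum speed ≈ 20 mph

a = μg = 0.84 × 9.8 = 8.232 m/s².
v²/(2a) = d ⇒ v = √(2 × 8.232 × 5) = √82.32 = 9.0730 m/s.
9.0730 m/s ÷ 0.44704 = 20.296 mph.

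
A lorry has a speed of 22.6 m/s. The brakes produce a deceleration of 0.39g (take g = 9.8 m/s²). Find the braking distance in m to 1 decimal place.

a = 0.39 × 9.8 = 3.822 m/s².
Braking distance = v²/(2a) = 22.6000² / (2 × 3.822) = 510.760 / 7.644 = 66.818 m.

Braking distance ≈ 66.8 m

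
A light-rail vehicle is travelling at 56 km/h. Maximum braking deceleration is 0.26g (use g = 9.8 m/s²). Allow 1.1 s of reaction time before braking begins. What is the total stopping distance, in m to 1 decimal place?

Total stopping distance ≈ 64.6 m

56 km/h ÷ 3.6 = 15.5556 m/s.
a = 0.26 × 9.8 = 2.548 m/s².
Reaction distance = v·t_r = 15.5556 × 1.1 = 17.111 m.
Braking distance = v²/(2a) = 15.5556² / (2 × 2.548) = 241.977 / 5.096 = 47.484 m.
Total = 17.111 + 47.484 = 64.595 m.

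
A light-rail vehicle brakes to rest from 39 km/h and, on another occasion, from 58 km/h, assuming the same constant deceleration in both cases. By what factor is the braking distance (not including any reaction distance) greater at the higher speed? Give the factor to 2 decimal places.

Braking distance d = v²/(2a), so with a fixed, d ∝ v².
Factor = (58/39)² = 1.4872² = 2.2118.

Factor ≈ 2.21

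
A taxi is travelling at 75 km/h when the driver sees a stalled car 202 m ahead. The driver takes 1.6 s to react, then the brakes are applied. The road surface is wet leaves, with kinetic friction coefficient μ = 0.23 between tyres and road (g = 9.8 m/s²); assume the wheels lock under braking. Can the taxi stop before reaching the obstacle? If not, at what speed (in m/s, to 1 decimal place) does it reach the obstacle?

Yes — it stops about 72.4 m short of the obstacle, so it never reaches it

75 km/h ÷ 3.6 = 20.8333 m/s.
a = μg = 0.23 × 9.8 = 2.254 m/s².
Reaction distance = 20.8333 × 1.6 = 33.333 m.
Braking distance = v²/(2a) = 434.026 / 4.508 = 96.279 m.
Total stopping distance = 33.333 + 96.279 = 129.612 m, vs 202 m available — it stops with 202 − 129.612 = 72.388 m to spare.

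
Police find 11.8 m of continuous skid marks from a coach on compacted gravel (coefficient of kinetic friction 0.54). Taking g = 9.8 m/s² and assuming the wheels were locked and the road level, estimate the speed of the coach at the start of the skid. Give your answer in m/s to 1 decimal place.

Initial speed ≈ 11.2 m/s

Deceleration a = μg = 0.54 × 9.8 = 5.292 m/s².
v = √(2a·d) = √(2 × 5.292 × 11.8) = √124.891 = 11.1755 m/s.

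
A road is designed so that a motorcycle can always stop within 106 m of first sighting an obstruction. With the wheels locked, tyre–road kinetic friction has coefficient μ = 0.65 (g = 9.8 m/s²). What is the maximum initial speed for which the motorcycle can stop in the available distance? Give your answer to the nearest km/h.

a = μg = 0.65 × 9.8 = 6.370 m/s².
v²/(2a) = d ⇒ v = √(2 × 6.370 × 106) = √1350.44 = 36.7483 m/s.
36.7483 m/s × 3.6 = 132.294 km/h.

Maximum speed ≈ 132 km/h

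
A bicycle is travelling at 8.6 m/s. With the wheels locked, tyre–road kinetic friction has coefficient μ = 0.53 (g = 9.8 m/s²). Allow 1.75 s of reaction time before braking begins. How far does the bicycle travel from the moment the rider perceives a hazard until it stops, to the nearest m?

a = μg = 0.53 × 9.8 = 5.194 m/s².
Reaction distance = v·t_r = 8.6000 × 1.75 = 15.050 m.
Braking distance = v²/(2a) = 8.6000² / (2 × 5.194) = 73.960 / 10.388 = 7.120 m.
Total = 15.050 + 7.120 = 22.170 m.

Total stopping distance ≈ 22 m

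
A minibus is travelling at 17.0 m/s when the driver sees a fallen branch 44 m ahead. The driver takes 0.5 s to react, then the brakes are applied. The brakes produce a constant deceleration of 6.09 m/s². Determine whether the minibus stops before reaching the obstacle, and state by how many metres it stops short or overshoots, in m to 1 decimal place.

Reaction distance = 17.0000 × 0.5 = 8.500 m.
Braking distance = v²/(2a) = 289.000 / 12.180 = 23.727 m.
Total stopping distance = 8.500 + 23.727 = 32.227 m, vs 44 m available — it stops with 44 − 32.227 = 11.773 m to spare.

Yes — it stops 11.8 m short of the obstacle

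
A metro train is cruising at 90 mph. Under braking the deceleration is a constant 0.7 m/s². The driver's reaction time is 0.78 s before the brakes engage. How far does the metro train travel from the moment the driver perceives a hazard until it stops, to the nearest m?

Total stopping distance ≈ 1188 m

90 mph × 0.44704 = 40.2336 m/s.
Reaction distance = v·t_r = 40.2336 × 0.78 = 31.382 m.
Braking distance = v²/(2a) = 40.2336² / (2 × 0.700) = 1618.743 / 1.400 = 1156.245 m.
Total = 31.382 + 1156.245 = 1187.627 m.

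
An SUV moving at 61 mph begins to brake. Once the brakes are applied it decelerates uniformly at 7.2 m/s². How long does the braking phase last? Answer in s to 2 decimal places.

Braking time ≈ 3.79 s

61 mph × 0.44704 = 27.2694 m/s.
Braking time = v/a = 27.2694 / 7.200 = 3.787 s.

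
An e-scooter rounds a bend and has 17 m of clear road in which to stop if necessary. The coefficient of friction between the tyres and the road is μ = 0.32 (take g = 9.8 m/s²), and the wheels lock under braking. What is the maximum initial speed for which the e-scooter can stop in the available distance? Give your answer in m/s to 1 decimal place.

Maximum speed ≈ 10.3 m/s

a = μg = 0.32 × 9.8 = 3.136 m/s².
v²/(2a) = d ⇒ v = √(2 × 3.136 × 17) = √106.62 = 10.3257 m/s.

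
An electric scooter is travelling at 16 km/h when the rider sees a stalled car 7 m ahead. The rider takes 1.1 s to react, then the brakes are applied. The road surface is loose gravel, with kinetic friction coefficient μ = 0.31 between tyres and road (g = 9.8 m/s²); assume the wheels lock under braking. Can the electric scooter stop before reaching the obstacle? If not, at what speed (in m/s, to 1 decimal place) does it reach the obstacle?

16 km/h ÷ 3.6 = 4.4444 m/s.
a = μg = 0.31 × 9.8 = 3.038 m/s².
Reaction distance = 4.4444 × 1.1 = 4.889 m.
Braking distance needed to stop: v²/(2a) = 19.753 / 6.076 = 3.251 m, so total needed = 4.889 + 3.251 = 8.140 m > 7 m — it cannot stop.
Distance remaining when braking begins: 7 − 4.889 = 2.111 m.
v² = v₀² − 2a·d = 19.753 − 2 × 3.038 × 2.111 = 6.927 m²/s².
v = √6.927 = 2.632 m/s.

No — it strikes the obstacle at 2.6 m/s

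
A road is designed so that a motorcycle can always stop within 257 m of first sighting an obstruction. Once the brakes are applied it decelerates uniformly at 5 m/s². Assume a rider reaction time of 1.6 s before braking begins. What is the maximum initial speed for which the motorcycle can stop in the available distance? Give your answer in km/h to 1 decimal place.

Stopping distance: v·t_r + v²/(2a) = 257 with t_r = 1.6 s and a = 5.000 m/s².
So v² + 16.000 v − 2570.00 = 0.
Positive root: v = −a·t_r + √((a·t_r)² + 2a·d) = −8.000 + √(64.000 + 2570.00) = 43.3225 m/s.
43.3225 m/s × 3.6 = 155.961 km/h.

Maximum speed ≈ 156.0 km/h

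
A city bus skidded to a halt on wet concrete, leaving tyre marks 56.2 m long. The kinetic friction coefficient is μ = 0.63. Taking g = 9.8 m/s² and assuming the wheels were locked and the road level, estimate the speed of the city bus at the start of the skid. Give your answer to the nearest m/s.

Deceleration a = μg = 0.63 × 9.8 = 6.174 m/s².
v = √(2a·d) = √(2 × 6.174 × 56.2) = √693.958 = 26.3431 m/s.

Initial speed ≈ 26 m/s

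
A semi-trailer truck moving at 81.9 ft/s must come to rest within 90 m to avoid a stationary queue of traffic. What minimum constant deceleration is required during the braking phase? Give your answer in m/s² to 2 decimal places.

Required deceleration ≈ 3.46 m/s²

81.9 ft/s × 0.3048 = 24.9631 m/s.
v² = 2a·d ⇒ a = v²/(2d) = 24.9631² / (2 × 90.000) = 623.156 / 180.000 = 3.4620 m/s².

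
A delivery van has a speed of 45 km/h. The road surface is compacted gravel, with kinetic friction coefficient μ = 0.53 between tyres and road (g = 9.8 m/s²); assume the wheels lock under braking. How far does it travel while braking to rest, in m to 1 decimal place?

Braking distance ≈ 15.0 m

45 km/h ÷ 3.6 = 12.5000 m/s.
a = μg = 0.53 × 9.8 = 5.194 m/s².
Braking distance = v²/(2a) = 12.5000² / (2 × 5.194) = 156.250 / 10.388 = 15.041 m.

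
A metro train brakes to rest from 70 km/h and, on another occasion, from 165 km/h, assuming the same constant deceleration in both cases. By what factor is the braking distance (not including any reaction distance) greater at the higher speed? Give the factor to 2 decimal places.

Braking distance d = v²/(2a), so with a fixed, d ∝ v².
Factor = (165/70)² = 2.3571² = 5.5559.

Factor ≈ 5.56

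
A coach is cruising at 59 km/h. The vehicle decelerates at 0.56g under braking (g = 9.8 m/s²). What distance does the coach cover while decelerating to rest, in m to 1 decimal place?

Braking distance ≈ 24.5 m

59 km/h ÷ 3.6 = 16.3889 m/s.
a = 0.56 × 9.8 = 5.488 m/s².
Braking distance = v²/(2a) = 16.3889² / (2 × 5.488) = 268.596 / 10.976 = 24.471 m.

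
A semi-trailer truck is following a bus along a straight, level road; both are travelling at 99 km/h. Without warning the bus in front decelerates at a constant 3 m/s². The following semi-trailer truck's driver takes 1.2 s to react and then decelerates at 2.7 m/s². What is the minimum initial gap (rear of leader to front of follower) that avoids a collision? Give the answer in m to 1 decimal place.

Minimum gap ≈ 47.0 m

99 km/h ÷ 3.6 = 27.5000 m/s.
Leader travels v²/(2a_L) = 756.250 / 6.000 = 126.042 m before stopping.
Follower covers v·t_r = 27.5000 × 1.2 = 33.000 m while reacting, then v²/(2a_F) = 756.250 / 5.400 = 140.046 m while braking, for a total of 33.000 + 140.046 = 173.046 m.
Since a_F ≤ a_L and the follower starts braking later, the follower is never slower than the leader, so the closest approach is when both have stopped.
Minimum gap = 173.046 − 126.042 = 47.004 m.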